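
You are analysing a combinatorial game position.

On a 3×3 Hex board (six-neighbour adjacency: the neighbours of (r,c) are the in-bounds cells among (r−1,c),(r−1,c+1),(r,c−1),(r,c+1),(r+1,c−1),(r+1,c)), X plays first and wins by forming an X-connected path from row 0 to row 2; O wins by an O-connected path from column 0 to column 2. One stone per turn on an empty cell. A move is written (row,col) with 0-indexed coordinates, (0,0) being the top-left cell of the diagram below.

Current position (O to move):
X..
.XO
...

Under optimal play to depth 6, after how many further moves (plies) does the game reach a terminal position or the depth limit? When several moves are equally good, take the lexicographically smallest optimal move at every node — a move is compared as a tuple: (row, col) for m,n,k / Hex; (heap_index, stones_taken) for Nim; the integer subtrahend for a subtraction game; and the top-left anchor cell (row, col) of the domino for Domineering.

PV length from [X../.XO/...]: 4 plies

ply 1, O at X../.XO/... | (0,1)=-1→XO./.XO/...*; (0,2)=-1→X.O/.XO/...; (1,0)=-1→X../OXO/...; (2,0)=-1→X../.XO/O..; (2,1)=-1→X../.XO/.O.; (2,2)=-1→X../.XO/..O
ply 2, X at XO./.XO/... | (0,2)=+1→XOX/.XO/...*; (1,0)=+1→XO./XXO/...; (2,0)=+1→XO./.XO/X..; (2,1)=+1→XO./.XO/.X.; (2,2)=+1→XO./.XO/..X
ply 3, O at XOX/.XO/... | (1,0)=-1→XOX/OXO/...*; (2,0)=-1→XOX/.XO/O..; (2,1)=-1→XOX/.XO/.O.; (2,2)=-1→XOX/.XO/..O
ply 4, X at XOX/OXO/... | (2,0)=+1→XOX/OXO/X..*; (2,1)=+1→XOX/OXO/.X.; (2,2)=+1→XOX/OXO/..X
ply 5: XOX/OXO/X.. is terminal -1 (O); from X../.XO/... depth 6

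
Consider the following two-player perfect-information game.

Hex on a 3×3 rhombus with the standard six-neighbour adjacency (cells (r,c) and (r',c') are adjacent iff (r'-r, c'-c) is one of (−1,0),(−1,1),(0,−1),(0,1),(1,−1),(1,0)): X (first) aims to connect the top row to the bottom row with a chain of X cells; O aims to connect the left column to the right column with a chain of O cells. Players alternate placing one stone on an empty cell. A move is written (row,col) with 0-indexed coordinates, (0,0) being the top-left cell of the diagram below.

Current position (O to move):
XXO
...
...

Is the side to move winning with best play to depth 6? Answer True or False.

O winning at [XXO/.../...]: True

[XXO/.../...] O move#1: (1,0):-1/XXO/O../..., (1,1):+1/XXO/.O./...*, (1,2):-1/XXO/..O/..., (2,0):+1/XXO/.../O.., (2,1):-1/XXO/.../.O., (2,2):-1/XXO/.../..O
[XXO/.O./...] X move#2: (1,0):-1/XXO/XO./...*, (1,2):-1/XXO/.OX/..., (2,0):-1/XXO/.O./X.., (2,1):-1/XXO/.O./.X., (2,2):-1/XXO/.O./..X
[XXO/XO./...] O move#3: (1,2):-1/XXO/XOO/..., (2,0):+1/XXO/XO./O..*, (2,1):-1/XXO/XO./.O., (2,2):-1/XXO/XO./..O
[XXO/XO./O..] end (terminal -1, X#4); searched XXO/.../... to 6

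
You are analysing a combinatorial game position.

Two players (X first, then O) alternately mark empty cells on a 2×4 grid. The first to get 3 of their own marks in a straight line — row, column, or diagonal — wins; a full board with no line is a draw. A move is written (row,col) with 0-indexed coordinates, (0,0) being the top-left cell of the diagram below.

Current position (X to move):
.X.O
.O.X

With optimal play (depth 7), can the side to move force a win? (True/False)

X winning at [.X.O/.O.X]: False

[.X.O/.O.X] X move#1: (0,0):+0/XX.O/.O.X*, (0,2):+0/.XXO/.O.X, (1,0):+0/.X.O/XO.X, (1,2):+0/.X.O/.OXX
[XX.O/.O.X] O move#2: (0,2):+0/XXOO/.O.X*, (1,0):-1/XX.O/OO.X, (1,2):-1/XX.O/.OOX
[XXOO/.O.X] X move#3: (1,0):+0/XXOO/XO.X*, (1,2):+0/XXOO/.OXX
[XXOO/XO.X] O move#4: (1,2):+0/XXOO/XOOX*
[XXOO/XOOX] end (terminal +0, X#5); searched .X.O/.O.X to 7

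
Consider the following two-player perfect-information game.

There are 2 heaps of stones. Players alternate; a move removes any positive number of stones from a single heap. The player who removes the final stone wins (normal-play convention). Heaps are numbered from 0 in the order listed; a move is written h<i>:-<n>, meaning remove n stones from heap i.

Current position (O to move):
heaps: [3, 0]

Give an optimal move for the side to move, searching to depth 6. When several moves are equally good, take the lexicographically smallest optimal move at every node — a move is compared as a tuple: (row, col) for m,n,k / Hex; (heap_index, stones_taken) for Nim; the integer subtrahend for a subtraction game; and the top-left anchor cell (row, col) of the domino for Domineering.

[(3,0)] O move#1: h0:-1:-1/(2,0), h0:-2:-1/(1,0), h0:-3:+1/(0,0)*
[(0,0)] end (terminal -1, X#2); searched (3,0) to 6

O's best at [(3,0)]: h0:-3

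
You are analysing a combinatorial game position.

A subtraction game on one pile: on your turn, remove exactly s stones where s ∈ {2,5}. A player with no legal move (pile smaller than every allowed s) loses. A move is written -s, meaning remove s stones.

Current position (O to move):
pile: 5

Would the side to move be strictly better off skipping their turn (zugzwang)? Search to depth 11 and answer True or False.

zugzwang(5, O) = False

ply 1, O at 5 | -2=-1→3; -5=+1→0*
ply 2: 0 is terminal -1 (X); from 5 depth 11
pass branch (X moves first from the same position):
  | ply 1, X at 5 | -2=-1→3; -5=+1→0*
  | ply 2: 0 is terminal -1 (O); from 5 depth 11
O moving scores +1; O passing scores -1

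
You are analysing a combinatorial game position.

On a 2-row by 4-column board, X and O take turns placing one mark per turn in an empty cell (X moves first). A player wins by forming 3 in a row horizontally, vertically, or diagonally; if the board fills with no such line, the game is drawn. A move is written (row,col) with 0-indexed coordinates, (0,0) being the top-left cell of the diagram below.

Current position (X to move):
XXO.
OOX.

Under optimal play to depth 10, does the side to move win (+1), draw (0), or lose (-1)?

ply 1, X at XXO./OOX. | (0,3)=+0→XXOX/OOX.*; (1,3)=+0→XXO./OOXX
ply 2, O at XXOX/OOX. | (1,3)=+0→XXOX/OOXO*
ply 3: XXOX/OOXO is terminal +0 (X); from XXO./OOX. depth 10

value(XXO./OOX., X) = 0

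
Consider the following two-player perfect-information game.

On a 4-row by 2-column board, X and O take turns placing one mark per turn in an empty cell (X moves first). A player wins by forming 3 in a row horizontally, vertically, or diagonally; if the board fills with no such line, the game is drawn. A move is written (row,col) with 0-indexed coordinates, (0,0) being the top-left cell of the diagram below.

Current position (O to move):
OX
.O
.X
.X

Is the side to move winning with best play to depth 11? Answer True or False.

[OX/.O/.X/.X] O move#1: (1,0):+0/OX/OO/.X/.X*, (2,0):+0/OX/.O/OX/.X, (3,0):+0/OX/.O/.X/OX
[OX/OO/.X/.X] X move#2: (2,0):+0/OX/OO/XX/.X*, (3,0):-1/OX/OO/.X/XX
[OX/OO/XX/.X] O move#3: (3,0):+0/OX/OO/XX/OX*
[OX/OO/XX/OX] end (terminal +0, X#4); searched OX/.O/.X/.X to 11

O winning at [OX/.O/.X/.X]: False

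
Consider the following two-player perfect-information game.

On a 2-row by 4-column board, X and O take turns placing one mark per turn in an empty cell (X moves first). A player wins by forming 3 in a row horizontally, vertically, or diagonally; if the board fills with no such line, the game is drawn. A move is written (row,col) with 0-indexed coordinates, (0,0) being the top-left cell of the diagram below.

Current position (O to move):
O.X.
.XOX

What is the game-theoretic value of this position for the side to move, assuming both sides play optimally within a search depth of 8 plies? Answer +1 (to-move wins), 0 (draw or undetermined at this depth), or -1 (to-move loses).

value(O.X./.XOX, O) = 0

[O.X./.XOX] O move#1: (0,1):+0/OOX./.XOX*, (0,3):+0/O.XO/.XOX, (1,0):+0/O.X./OXOX
[OOX./.XOX] X move#2: (0,3):+0/OOXX/.XOX*, (1,0):+0/OOX./XXOX
[OOXX/.XOX] O move#3: (1,0):+0/OOXX/OXOX*
[OOXX/OXOX] end (terminal +0, X#4); searched O.X./.XOX to 8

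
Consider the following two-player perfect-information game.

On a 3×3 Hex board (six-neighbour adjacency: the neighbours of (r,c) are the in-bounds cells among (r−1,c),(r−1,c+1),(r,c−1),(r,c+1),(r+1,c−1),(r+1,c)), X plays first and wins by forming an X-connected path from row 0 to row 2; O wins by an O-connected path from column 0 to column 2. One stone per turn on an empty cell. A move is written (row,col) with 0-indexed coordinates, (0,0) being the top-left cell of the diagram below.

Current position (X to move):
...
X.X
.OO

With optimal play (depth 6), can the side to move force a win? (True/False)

X winning at [.../X.X/.OO]: True

p1 X@[.../X.X/.OO]: (0,0)[X../X.X/.OO]-1 (0,1)[.X./X.X/.OO]-1 (0,2)[..X/X.X/.OO]-1 (1,1)[.../XXX/.OO]-1 (2,0)[.../X.X/XOO]+1*
p2 O@[.../X.X/XOO]: (0,0)[O../X.X/XOO]-1* (0,1)[.O./X.X/XOO]-1 (0,2)[..O/X.X/XOO]-1 (1,1)[.../XOX/XOO]-1
p3 X@[O../X.X/XOO]: (0,1)[OX./X.X/XOO]+1* (0,2)[O.X/X.X/XOO]+1 (1,1)[O../XXX/XOO]+1
p4 O@[OX./X.X/XOO] terminal -1; root [.../X.X/.OO] d6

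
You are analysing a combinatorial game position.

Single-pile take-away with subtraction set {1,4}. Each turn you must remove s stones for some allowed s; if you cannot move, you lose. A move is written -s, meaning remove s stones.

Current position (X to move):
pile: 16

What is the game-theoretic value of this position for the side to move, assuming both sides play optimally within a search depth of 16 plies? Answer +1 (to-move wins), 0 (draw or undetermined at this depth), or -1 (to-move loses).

value(16, X) = +1

[16] X move#1: -1:+1/15*, -4:+1/12
[15] O move#2: -1:-1/14*, -4:-1/11
[14] X move#3: -1:-1/13, -4:+1/10*
[10] O move#4: -1:-1/9*, -4:-1/6
[9] X move#5: -1:-1/8, -4:+1/5*
[5] O move#6: -1:-1/4*, -4:-1/1
[4] X move#7: -1:-1/3, -4:+1/0*
[0] end (terminal -1, O#8); searched 16 to 16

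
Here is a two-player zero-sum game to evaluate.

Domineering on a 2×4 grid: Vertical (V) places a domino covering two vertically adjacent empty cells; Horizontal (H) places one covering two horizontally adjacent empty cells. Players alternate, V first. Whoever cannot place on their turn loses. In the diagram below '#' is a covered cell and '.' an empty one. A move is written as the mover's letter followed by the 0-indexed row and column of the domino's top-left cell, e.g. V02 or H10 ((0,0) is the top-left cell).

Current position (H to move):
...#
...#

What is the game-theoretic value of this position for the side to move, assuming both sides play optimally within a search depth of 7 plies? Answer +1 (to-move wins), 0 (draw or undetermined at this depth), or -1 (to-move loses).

[...#/...#] H move#1: H00:+1/##.#/...#*, H01:+1/.###/...#, H10:+1/...#/##.#, H11:+1/...#/.###
[##.#/...#] V move#2: V02:-1/####/..##*
[####/..##] H move#3: H10:+1/####/####*
[####/####] end (terminal -1, V#4); searched ...#/...# to 7

value(...#/...#, H) = +1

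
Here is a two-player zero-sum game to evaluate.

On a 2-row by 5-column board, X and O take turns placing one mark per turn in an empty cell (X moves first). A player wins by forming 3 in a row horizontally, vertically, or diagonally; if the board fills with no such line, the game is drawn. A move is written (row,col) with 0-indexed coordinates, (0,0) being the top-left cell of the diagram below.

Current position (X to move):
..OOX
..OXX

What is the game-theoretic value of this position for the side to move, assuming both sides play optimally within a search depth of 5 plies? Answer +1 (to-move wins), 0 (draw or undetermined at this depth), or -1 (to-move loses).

[..OOX/..OXX] X move#1: (0,0):-1/X.OOX/..OXX, (0,1):+0/.XOOX/..OXX*, (1,0):-1/..OOX/X.OXX, (1,1):-1/..OOX/.XOXX
[.XOOX/..OXX] O move#2: (0,0):+0/OXOOX/..OXX*, (1,0):+0/.XOOX/O.OXX, (1,1):+0/.XOOX/.OOXX
[OXOOX/..OXX] X move#3: (1,0):+0/OXOOX/X.OXX*, (1,1):+0/OXOOX/.XOXX
[OXOOX/X.OXX] O move#4: (1,1):+0/OXOOX/XOOXX*
[OXOOX/XOOXX] end (terminal +0, X#5); searched ..OOX/..OXX to 5

value(..OOX/..OXX, X) = 0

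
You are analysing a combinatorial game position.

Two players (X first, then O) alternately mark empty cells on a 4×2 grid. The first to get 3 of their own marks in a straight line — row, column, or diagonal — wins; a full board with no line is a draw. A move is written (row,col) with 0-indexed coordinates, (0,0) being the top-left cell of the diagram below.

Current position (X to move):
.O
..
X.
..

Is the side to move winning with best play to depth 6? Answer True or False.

[.O/../X./..] X move#1: (0,0):+0/XO/../X./.., (1,0):+1/.O/X./X./..*, (1,1):+0/.O/.X/X./.., (2,1):+0/.O/../XX/.., (3,0):+0/.O/../X./X., (3,1):+0/.O/../X./.X
[.O/X./X./..] O move#2: (0,0):-1/OO/X./X./..*, (1,1):-1/.O/XO/X./.., (2,1):-1/.O/X./XO/.., (3,0):-1/.O/X./X./O., (3,1):-1/.O/X./X./.O
[OO/X./X./..] X move#3: (1,1):+0/OO/XX/X./.., (2,1):+0/OO/X./XX/.., (3,0):+1/OO/X./X./X.*, (3,1):+0/OO/X./X./.X
[OO/X./X./X.] end (terminal -1, O#4); searched .O/../X./.. to 6

X winning at [.O/../X./..]: True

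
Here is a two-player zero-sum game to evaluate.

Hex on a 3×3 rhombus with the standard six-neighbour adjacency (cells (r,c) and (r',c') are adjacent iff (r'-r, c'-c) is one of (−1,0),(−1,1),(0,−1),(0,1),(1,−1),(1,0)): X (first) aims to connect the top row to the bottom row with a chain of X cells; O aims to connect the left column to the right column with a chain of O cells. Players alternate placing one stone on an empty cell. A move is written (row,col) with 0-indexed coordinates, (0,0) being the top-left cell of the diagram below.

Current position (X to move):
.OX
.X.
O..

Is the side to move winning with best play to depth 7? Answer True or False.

X winning at [.OX/.X./O..]: True

p1 X@[.OX/.X./O..]: (0,0)[XOX/.X./O..]-1 (1,0)[.OX/XX./O..]-1 (1,2)[.OX/.XX/O..]+1* (2,1)[.OX/.X./OX.]+1 (2,2)[.OX/.X./O.X]+1
p2 O@[.OX/.XX/O..]: (0,0)[OOX/.XX/O..]-1* (1,0)[.OX/OXX/O..]-1 (2,1)[.OX/.XX/OO.]-1 (2,2)[.OX/.XX/O.O]-1
p3 X@[OOX/.XX/O..]: (1,0)[OOX/XXX/O..]+1* (2,1)[OOX/.XX/OX.]+1 (2,2)[OOX/.XX/O.X]+1
p4 O@[OOX/XXX/O..]: (2,1)[OOX/XXX/OO.]-1* (2,2)[OOX/XXX/O.O]-1
p5 X@[OOX/XXX/OO.]: (2,2)[OOX/XXX/OOX]+1*
p6 O@[OOX/XXX/OOX] terminal -1; root [.OX/.X./O..] d7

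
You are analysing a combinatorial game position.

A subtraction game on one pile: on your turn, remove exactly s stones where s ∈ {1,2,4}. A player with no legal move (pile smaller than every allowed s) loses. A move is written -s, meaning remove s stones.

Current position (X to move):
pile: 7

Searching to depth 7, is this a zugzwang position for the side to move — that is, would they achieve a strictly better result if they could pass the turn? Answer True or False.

[7] X move#1: -1:+1/6*, -2:-1/5, -4:+1/3
[6] O move#2: -1:-1/5*, -2:-1/4, -4:-1/2
[5] X move#3: -1:-1/4, -2:+1/3*, -4:-1/1
[3] O move#4: -1:-1/2*, -2:-1/1
[2] X move#5: -1:-1/1, -2:+1/0*
[0] end (terminal -1, O#6); searched 7 to 7
suppose X passes — search the same position with O to move:
pass> [7] O move#1: -1:+1/6*, -2:-1/5, -4:+1/3
pass> [6] X move#2: -1:-1/5*, -2:-1/4, -4:-1/2
pass> [5] O move#3: -1:-1/4, -2:+1/3*, -4:-1/1
pass> [3] X move#4: -1:-1/2*, -2:-1/1
pass> [2] O move#5: -1:-1/1, -2:+1/0*
pass> [0] end (terminal -1, X#6); searched 7 to 7
for X: play +1, pass -1

zugzwang(7, X) = False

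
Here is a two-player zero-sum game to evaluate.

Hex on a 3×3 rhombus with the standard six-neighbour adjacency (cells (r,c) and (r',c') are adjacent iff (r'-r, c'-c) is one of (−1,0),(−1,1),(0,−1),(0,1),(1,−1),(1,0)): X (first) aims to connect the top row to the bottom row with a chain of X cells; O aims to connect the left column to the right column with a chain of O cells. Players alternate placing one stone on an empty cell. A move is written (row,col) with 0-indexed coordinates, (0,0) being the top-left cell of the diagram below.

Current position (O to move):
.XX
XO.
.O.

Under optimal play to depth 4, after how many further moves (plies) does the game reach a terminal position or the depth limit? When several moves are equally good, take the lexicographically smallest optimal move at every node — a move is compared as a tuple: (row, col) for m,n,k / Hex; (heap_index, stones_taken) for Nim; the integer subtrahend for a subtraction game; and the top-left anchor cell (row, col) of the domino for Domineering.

PV length from [.XX/XO./.O.]: 3 plies

p1 O@[.XX/XO./.O.]: (0,0)[OXX/XO./.O.]-1 (1,2)[.XX/XOO/.O.]-1 (2,0)[.XX/XO./OO.]+1* (2,2)[.XX/XO./.OO]-1
p2 X@[.XX/XO./OO.]: (0,0)[XXX/XO./OO.]-1* (1,2)[.XX/XOX/OO.]-1 (2,2)[.XX/XO./OOX]-1
p3 O@[XXX/XO./OO.]: (1,2)[XXX/XOO/OO.]+1* (2,2)[XXX/XO./OOO]+1
p4 X@[XXX/XOO/OO.] terminal -1; root [.XX/XO./.O.] d4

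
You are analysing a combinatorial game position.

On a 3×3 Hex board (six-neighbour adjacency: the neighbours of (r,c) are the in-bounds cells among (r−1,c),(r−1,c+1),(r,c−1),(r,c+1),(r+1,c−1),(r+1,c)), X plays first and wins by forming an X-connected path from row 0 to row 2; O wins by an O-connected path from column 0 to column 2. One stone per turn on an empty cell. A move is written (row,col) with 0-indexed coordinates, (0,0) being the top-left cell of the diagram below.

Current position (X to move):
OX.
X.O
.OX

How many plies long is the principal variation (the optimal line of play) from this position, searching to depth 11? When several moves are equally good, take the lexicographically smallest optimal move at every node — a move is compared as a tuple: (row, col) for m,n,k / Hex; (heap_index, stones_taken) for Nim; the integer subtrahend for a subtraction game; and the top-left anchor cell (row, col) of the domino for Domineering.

PV length from [OX./X.O/.OX]: 1 ply

ply 1, X at OX./X.O/.OX | (0,2)=-1→OXX/X.O/.OX; (1,1)=-1→OX./XXO/.OX; (2,0)=+1→OX./X.O/XOX*
ply 2: OX./X.O/XOX is terminal -1 (O); from OX./X.O/.OX depth 11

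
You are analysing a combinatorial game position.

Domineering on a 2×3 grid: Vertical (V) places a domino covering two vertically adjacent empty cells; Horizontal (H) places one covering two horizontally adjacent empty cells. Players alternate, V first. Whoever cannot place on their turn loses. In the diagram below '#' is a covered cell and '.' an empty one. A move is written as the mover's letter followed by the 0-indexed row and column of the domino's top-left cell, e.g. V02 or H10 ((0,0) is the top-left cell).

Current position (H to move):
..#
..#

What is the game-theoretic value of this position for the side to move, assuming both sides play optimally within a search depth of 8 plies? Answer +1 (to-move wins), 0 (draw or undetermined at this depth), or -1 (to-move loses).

value(..#/..#, H) = +1

ply 1, H at ..#/..# | H00=+1→###/..#*; H10=+1→..#/###
ply 2: ###/..# is terminal -1 (V); from ..#/..# depth 8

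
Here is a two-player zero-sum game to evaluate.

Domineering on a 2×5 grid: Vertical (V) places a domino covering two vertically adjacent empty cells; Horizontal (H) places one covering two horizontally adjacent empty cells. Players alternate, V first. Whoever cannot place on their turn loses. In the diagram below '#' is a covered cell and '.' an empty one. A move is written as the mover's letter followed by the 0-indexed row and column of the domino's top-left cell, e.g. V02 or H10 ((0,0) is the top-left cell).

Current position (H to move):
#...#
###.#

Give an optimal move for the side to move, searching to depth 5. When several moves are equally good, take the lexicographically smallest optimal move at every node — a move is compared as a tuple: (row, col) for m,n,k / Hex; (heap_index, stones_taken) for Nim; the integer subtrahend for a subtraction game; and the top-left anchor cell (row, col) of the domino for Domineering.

[#...#/###.#] H move#1: H01:-1/###.#/###.#, H02:+1/#.###/###.#*
[#.###/###.#] end (terminal -1, V#2); searched #...#/###.# to 5

H's best at [#...#/###.#]: H02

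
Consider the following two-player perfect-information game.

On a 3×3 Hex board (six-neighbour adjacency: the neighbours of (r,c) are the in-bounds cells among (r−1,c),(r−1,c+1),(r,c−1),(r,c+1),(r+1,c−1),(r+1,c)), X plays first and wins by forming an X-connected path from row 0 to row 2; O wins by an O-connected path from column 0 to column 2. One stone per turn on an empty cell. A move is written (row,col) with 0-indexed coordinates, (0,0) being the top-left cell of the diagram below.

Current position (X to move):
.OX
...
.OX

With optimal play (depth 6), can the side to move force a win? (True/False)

X winning at [.OX/.../.OX]: True

[.OX/.../.OX] X move#1: (0,0):+1/XOX/.../.OX*, (1,0):+1/.OX/X../.OX, (1,1):+1/.OX/.X./.OX, (1,2):+1/.OX/..X/.OX, (2,0):+1/.OX/.../XOX
[XOX/.../.OX] O move#2: (1,0):-1/XOX/O../.OX*, (1,1):-1/XOX/.O./.OX, (1,2):-1/XOX/..O/.OX, (2,0):-1/XOX/.../OOX
[XOX/O../.OX] X move#3: (1,1):+1/XOX/OX./.OX*, (1,2):+1/XOX/O.X/.OX, (2,0):+1/XOX/O../XOX
[XOX/OX./.OX] O move#4: (1,2):-1/XOX/OXO/.OX*, (2,0):-1/XOX/OX./OOX
[XOX/OXO/.OX] X move#5: (2,0):+1/XOX/OXO/XOX*
[XOX/OXO/XOX] end (terminal -1, O#6); searched .OX/.../.OX to 6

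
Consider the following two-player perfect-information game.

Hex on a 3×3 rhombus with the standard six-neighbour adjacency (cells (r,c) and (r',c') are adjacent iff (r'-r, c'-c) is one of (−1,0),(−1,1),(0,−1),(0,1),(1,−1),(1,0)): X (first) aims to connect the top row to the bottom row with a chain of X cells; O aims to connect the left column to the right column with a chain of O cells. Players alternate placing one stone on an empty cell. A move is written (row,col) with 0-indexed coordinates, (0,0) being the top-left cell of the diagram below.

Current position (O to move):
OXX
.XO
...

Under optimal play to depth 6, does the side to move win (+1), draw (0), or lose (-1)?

p1 O@[OXX/.XO/...]: (1,0)[OXX/OXO/...]-1* (2,0)[OXX/.XO/O..]-1 (2,1)[OXX/.XO/.O.]-1 (2,2)[OXX/.XO/..O]-1
p2 X@[OXX/OXO/...]: (2,0)[OXX/OXO/X..]+1* (2,1)[OXX/OXO/.X.]+1 (2,2)[OXX/OXO/..X]+1
p3 O@[OXX/OXO/X..] terminal -1; root [OXX/.XO/...] d6

value(OXX/.XO/..., O) = -1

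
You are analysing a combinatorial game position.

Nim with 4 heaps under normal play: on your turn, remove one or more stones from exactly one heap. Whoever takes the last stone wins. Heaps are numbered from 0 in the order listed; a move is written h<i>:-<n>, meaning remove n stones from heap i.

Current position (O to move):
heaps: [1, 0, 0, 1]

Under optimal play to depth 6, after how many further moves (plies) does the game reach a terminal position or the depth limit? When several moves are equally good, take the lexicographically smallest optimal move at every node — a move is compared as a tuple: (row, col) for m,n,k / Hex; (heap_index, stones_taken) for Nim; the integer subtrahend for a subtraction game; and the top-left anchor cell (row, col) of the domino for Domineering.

ply 1, O at (1,0,0,1) | h0:-1=-1→(0,0,0,1)*; h3:-1=-1→(1,0,0,0)
ply 2, X at (0,0,0,1) | h3:-1=+1→(0,0,0,0)*
ply 3: (0,0,0,0) is terminal -1 (O); from (1,0,0,1) depth 6

PV length from [(1,0,0,1)]: 2 plies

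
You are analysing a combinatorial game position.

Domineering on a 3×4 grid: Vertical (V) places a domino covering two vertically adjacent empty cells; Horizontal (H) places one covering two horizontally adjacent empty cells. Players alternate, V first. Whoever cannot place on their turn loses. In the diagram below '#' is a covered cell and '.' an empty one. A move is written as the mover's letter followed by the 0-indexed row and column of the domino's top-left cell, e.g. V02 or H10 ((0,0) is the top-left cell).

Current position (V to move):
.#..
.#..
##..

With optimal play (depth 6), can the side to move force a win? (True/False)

V winning at [.#../.#../##..]: True

p1 V@[.#../.#../##..]: V00[##../##../##..]-1 V02[.##./.##./##..]+1* V03[.#.#/.#.#/##..]+1 V12[.#../.##./###.]+1 V13[.#../.#.#/##.#]+1
p2 H@[.##./.##./##..]: H22[.##./.##./####]-1*
p3 V@[.##./.##./####]: V00[###./###./####]+1* V03[.###/.###/####]+1
p4 H@[###./###./####] terminal -1; root [.#../.#../##..] d6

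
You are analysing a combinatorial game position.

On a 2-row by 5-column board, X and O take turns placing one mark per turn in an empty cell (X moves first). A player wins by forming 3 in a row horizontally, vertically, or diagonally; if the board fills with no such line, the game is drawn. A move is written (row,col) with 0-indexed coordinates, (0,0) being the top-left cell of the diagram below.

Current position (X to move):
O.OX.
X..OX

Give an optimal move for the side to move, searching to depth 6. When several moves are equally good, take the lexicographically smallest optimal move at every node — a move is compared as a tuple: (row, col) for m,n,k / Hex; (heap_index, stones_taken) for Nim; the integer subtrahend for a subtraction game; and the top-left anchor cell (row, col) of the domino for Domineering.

ply 1, X at O.OX./X..OX | (0,1)=+0→OXOX./X..OX*; (0,4)=-1→O.OXX/X..OX; (1,1)=-1→O.OX./XX.OX; (1,2)=-1→O.OX./X.XOX
ply 2, O at OXOX./X..OX | (0,4)=+0→OXOXO/X..OX*; (1,1)=+0→OXOX./XO.OX; (1,2)=+0→OXOX./X.OOX
ply 3, X at OXOXO/X..OX | (1,1)=+0→OXOXO/XX.OX*; (1,2)=+0→OXOXO/X.XOX
ply 4, O at OXOXO/XX.OX | (1,2)=+0→OXOXO/XXOOX*
ply 5: OXOXO/XXOOX is terminal +0 (X); from O.OX./X..OX depth 6

X's best at [O.OX./X..OX]: (0,1)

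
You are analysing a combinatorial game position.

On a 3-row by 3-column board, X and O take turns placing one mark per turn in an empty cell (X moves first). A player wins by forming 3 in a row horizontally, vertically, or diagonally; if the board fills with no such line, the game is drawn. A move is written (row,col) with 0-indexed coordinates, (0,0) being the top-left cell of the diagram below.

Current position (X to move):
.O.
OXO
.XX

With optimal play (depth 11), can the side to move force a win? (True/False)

p1 X@[.O./OXO/.XX]: (0,0)[XO./OXO/.XX]+1* (0,2)[.OX/OXO/.XX]+1 (2,0)[.O./OXO/XXX]+1
p2 O@[XO./OXO/.XX] terminal -1; root [.O./OXO/.XX] d11

X winning at [.O./OXO/.XX]: True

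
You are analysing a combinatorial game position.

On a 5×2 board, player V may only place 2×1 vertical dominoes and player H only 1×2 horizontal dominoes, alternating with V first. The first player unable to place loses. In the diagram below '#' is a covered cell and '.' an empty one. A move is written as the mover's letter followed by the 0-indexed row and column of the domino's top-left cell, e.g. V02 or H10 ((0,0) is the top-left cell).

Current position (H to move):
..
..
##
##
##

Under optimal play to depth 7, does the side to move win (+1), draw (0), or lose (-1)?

p1 H@[../../##/##/##]: H00[##/../##/##/##]+1* H10[../##/##/##/##]+1
p2 V@[##/../##/##/##] terminal -1; root [../../##/##/##] d7

value(../../##/##/##, H) = +1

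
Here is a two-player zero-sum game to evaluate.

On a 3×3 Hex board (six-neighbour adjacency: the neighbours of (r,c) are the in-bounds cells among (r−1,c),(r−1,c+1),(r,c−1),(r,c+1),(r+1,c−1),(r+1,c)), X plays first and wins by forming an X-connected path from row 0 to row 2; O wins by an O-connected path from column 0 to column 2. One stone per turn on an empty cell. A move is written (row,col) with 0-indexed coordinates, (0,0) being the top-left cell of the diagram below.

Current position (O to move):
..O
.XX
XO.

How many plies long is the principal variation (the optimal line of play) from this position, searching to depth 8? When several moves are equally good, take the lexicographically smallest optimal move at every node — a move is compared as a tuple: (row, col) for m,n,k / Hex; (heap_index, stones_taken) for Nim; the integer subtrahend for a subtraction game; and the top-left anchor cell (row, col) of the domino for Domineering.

ply 1, O at ..O/.XX/XO. | (0,0)=-1→O.O/.XX/XO.; (0,1)=+1→.OO/.XX/XO.*; (1,0)=-1→..O/OXX/XO.; (2,2)=-1→..O/.XX/XOO
ply 2, X at .OO/.XX/XO. | (0,0)=-1→XOO/.XX/XO.*; (1,0)=-1→.OO/XXX/XO.; (2,2)=-1→.OO/.XX/XOX
ply 3, O at XOO/.XX/XO. | (1,0)=+1→XOO/OXX/XO.*; (2,2)=-1→XOO/.XX/XOO
ply 4: XOO/OXX/XO. is terminal -1 (X); from ..O/.XX/XO. depth 8

PV length from [..O/.XX/XO.]: 3 plies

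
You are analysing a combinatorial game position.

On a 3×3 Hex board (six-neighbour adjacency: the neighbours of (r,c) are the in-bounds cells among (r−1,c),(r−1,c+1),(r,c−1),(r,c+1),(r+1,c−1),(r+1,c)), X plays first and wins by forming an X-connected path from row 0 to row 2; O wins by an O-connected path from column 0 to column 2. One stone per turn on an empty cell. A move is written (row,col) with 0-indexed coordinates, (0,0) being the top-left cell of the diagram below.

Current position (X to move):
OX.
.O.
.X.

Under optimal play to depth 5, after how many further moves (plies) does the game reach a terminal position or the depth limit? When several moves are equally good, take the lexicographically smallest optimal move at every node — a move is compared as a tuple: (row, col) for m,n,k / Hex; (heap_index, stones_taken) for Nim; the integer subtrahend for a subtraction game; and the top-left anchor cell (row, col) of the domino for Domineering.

[OX./.O./.X.] X move#1: (0,2):-1/OXX/.O./.X.*, (1,0):-1/OX./XO./.X., (1,2):-1/OX./.OX/.X., (2,0):-1/OX./.O./XX., (2,2):-1/OX./.O./.XX
[OXX/.O./.X.] O move#2: (1,0):-1/OXX/OO./.X., (1,2):+1/OXX/.OO/.X.*, (2,0):-1/OXX/.O./OX., (2,2):-1/OXX/.O./.XO
[OXX/.OO/.X.] X move#3: (1,0):-1/OXX/XOO/.X.*, (2,0):-1/OXX/.OO/XX., (2,2):-1/OXX/.OO/.XX
[OXX/XOO/.X.] O move#4: (2,0):+1/OXX/XOO/OX.*, (2,2):-1/OXX/XOO/.XO
[OXX/XOO/OX.] end (terminal -1, X#5); searched OX./.O./.X. to 5

PV length from [OX./.O./.X.]: 4 plies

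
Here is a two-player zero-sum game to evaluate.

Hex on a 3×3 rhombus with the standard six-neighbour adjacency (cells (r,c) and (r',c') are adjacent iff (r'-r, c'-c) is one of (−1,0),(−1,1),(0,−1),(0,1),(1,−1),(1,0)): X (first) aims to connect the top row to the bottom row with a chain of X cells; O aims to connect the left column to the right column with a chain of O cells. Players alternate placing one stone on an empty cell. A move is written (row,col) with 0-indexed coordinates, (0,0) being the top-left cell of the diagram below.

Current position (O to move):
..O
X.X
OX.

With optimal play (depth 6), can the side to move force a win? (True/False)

O winning at [..O/X.X/OX.]: True

p1 O@[..O/X.X/OX.]: (0,0)[O.O/X.X/OX.]+1* (0,1)[.OO/X.X/OX.]+1 (1,1)[..O/XOX/OX.]+1 (2,2)[..O/X.X/OXO]-1
p2 X@[O.O/X.X/OX.]: (0,1)[OXO/X.X/OX.]-1* (1,1)[O.O/XXX/OX.]-1 (2,2)[O.O/X.X/OXX]-1
p3 O@[OXO/X.X/OX.]: (1,1)[OXO/XOX/OX.]+1* (2,2)[OXO/X.X/OXO]-1
p4 X@[OXO/XOX/OX.] terminal -1; root [..O/X.X/OX.] d6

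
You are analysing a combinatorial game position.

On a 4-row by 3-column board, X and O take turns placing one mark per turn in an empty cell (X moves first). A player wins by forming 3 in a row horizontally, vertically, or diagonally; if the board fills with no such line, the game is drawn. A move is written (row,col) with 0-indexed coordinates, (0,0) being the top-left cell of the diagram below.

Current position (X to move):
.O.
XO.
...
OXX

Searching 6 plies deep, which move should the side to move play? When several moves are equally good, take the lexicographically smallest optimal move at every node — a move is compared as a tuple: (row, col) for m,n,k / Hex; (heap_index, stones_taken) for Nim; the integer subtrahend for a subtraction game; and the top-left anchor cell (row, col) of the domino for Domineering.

X's best at [.O./XO./.../OXX]: (2,1)

p1 X@[.O./XO./.../OXX]: (0,0)[XO./XO./.../OXX]-1 (0,2)[.OX/XO./.../OXX]-1 (1,2)[.O./XOX/.../OXX]-1 (2,0)[.O./XO./X../OXX]-1 (2,1)[.O./XO./.X./OXX]+1* (2,2)[.O./XO./..X/OXX]-1
p2 O@[.O./XO./.X./OXX] terminal -1; root [.O./XO./.../OXX] d6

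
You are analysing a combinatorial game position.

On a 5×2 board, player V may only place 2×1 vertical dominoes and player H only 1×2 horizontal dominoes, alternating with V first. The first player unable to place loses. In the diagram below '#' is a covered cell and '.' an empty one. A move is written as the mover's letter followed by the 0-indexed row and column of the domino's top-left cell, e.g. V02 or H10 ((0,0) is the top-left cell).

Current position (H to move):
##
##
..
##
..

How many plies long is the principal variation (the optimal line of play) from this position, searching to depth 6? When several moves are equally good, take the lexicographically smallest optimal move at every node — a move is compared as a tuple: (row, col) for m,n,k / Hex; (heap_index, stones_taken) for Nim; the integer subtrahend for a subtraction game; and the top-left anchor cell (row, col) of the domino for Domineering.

ply 1, H at ##/##/../##/.. | H20=+1→##/##/##/##/..*; H40=+1→##/##/../##/##
ply 2: ##/##/##/##/.. is terminal -1 (V); from ##/##/../##/.. depth 6

PV length from [##/##/../##/..]: 1 ply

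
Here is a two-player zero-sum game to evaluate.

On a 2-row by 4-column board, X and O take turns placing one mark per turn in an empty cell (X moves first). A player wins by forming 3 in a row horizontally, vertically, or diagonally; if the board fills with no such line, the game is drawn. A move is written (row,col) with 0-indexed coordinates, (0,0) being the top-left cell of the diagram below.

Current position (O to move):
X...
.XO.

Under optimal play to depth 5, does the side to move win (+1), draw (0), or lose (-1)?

ply 1, O at X.../.XO. | (0,1)=+0→XO../.XO.*; (0,2)=+0→X.O./.XO.; (0,3)=+0→X..O/.XO.; (1,0)=+0→X.../OXO.; (1,3)=+0→X.../.XOO
ply 2, X at XO../.XO. | (0,2)=+0→XOX./.XO.*; (0,3)=+0→XO.X/.XO.; (1,0)=+0→XO../XXO.; (1,3)=+0→XO../.XOX
ply 3, O at XOX./.XO. | (0,3)=+0→XOXO/.XO.*; (1,0)=+0→XOX./OXO.; (1,3)=+0→XOX./.XOO
ply 4, X at XOXO/.XO. | (1,0)=+0→XOXO/XXO.*; (1,3)=+0→XOXO/.XOX
ply 5, O at XOXO/XXO. | (1,3)=+0→XOXO/XXOO*
ply 6: XOXO/XXOO is terminal +0 (X); from X.../.XO. depth 5

value(X.../.XO., O) = 0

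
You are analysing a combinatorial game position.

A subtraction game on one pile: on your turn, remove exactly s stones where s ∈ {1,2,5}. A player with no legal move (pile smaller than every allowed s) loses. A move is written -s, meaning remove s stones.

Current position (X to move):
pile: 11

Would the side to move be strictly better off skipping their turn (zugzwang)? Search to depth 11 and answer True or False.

p1 X@[11]: -1[10]-1 -2[9]+1* -5[6]+1
p2 O@[9]: -1[8]-1* -2[7]-1 -5[4]-1
p3 X@[8]: -1[7]-1 -2[6]+1* -5[3]+1
p4 O@[6]: -1[5]-1* -2[4]-1 -5[1]-1
p5 X@[5]: -1[4]-1 -2[3]+1* -5[0]+1
p6 O@[3]: -1[2]-1* -2[1]-1
p7 X@[2]: -1[1]-1 -2[0]+1*
p8 O@[0] terminal -1; root [11] d11
pass branch (O moves first from the same position):
  | p1 O@[11]: -1[10]-1 -2[9]+1* -5[6]+1
  | p2 X@[9]: -1[8]-1* -2[7]-1 -5[4]-1
  | p3 O@[8]: -1[7]-1 -2[6]+1* -5[3]+1
  | p4 X@[6]: -1[5]-1* -2[4]-1 -5[1]-1
  | p5 O@[5]: -1[4]-1 -2[3]+1* -5[0]+1
  | p6 X@[3]: -1[2]-1* -2[1]-1
  | p7 O@[2]: -1[1]-1 -2[0]+1*
  | p8 X@[0] terminal -1; root [11] d11
X moving scores +1; X passing scores -1

zugzwang(11, X) = False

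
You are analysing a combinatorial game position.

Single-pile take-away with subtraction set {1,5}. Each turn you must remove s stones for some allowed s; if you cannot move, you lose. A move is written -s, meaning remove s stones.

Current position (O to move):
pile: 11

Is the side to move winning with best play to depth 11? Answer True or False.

ply 1, O at 11 | -1=+1→10*; -5=+1→6
ply 2, X at 10 | -1=-1→9*; -5=-1→5
ply 3, O at 9 | -1=+1→8*; -5=+1→4
ply 4, X at 8 | -1=-1→7*; -5=-1→3
ply 5, O at 7 | -1=+1→6*; -5=+1→2
ply 6, X at 6 | -1=-1→5*; -5=-1→1
ply 7, O at 5 | -1=+1→4*; -5=+1→0
ply 8, X at 4 | -1=-1→3*
ply 9, O at 3 | -1=+1→2*
ply 10, X at 2 | -1=-1→1*
ply 11, O at 1 | -1=+1→0*
ply 12: 0 is terminal -1 (X); from 11 depth 11

O winning at [11]: True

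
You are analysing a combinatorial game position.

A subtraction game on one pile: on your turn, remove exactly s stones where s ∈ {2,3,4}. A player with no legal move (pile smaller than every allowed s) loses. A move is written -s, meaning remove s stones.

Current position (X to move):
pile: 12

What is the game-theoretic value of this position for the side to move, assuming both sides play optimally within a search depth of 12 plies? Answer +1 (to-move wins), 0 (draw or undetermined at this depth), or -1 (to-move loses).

ply 1, X at 12 | -2=-1→10*; -3=-1→9; -4=-1→8
ply 2, O at 10 | -2=-1→8; -3=+1→7*; -4=+1→6
ply 3, X at 7 | -2=-1→5*; -3=-1→4; -4=-1→3
ply 4, O at 5 | -2=-1→3; -3=-1→2; -4=+1→1*
ply 5: 1 is terminal -1 (X); from 12 depth 12

value(12, X) = -1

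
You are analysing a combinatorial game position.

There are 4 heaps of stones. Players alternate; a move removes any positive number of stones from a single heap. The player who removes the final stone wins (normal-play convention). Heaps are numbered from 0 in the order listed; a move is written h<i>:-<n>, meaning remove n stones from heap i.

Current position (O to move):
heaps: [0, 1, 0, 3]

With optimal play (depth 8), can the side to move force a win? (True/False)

O winning at [(0,1,0,3)]: True

p1 O@[(0,1,0,3)]: h1:-1[(0,0,0,3)]-1 h3:-1[(0,1,0,2)]-1 h3:-2[(0,1,0,1)]+1* h3:-3[(0,1,0,0)]-1
p2 X@[(0,1,0,1)]: h1:-1[(0,0,0,1)]-1* h3:-1[(0,1,0,0)]-1
p3 O@[(0,0,0,1)]: h3:-1[(0,0,0,0)]+1*
p4 X@[(0,0,0,0)] terminal -1; root [(0,1,0,3)] d8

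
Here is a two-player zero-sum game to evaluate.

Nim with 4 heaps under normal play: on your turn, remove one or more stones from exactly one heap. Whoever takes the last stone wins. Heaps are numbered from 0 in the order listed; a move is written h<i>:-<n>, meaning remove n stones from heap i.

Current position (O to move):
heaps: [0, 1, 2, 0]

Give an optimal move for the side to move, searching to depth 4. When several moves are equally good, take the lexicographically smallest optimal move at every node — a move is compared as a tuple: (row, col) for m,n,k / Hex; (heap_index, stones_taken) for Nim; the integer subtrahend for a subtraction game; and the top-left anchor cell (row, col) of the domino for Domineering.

p1 O@[(0,1,2,0)]: h1:-1[(0,0,2,0)]-1 h2:-1[(0,1,1,0)]+1* h2:-2[(0,1,0,0)]-1
p2 X@[(0,1,1,0)]: h1:-1[(0,0,1,0)]-1* h2:-1[(0,1,0,0)]-1
p3 O@[(0,0,1,0)]: h2:-1[(0,0,0,0)]+1*
p4 X@[(0,0,0,0)] terminal -1; root [(0,1,2,0)] d4

O's best at [(0,1,2,0)]: h2:-1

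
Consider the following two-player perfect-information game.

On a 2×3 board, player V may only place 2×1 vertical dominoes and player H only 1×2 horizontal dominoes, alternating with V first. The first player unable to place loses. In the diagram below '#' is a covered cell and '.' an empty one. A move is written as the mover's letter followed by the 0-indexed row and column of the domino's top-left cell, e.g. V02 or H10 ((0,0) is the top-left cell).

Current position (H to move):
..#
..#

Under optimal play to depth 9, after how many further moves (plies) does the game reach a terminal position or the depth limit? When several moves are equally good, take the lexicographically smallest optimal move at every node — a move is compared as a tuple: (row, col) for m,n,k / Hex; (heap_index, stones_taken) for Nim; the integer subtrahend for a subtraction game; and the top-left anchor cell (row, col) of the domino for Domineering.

PV length from [..#/..#]: 1 ply

ply 1, H at ..#/..# | H00=+1→###/..#*; H10=+1→..#/###
ply 2: ###/..# is terminal -1 (V); from ..#/..# depth 9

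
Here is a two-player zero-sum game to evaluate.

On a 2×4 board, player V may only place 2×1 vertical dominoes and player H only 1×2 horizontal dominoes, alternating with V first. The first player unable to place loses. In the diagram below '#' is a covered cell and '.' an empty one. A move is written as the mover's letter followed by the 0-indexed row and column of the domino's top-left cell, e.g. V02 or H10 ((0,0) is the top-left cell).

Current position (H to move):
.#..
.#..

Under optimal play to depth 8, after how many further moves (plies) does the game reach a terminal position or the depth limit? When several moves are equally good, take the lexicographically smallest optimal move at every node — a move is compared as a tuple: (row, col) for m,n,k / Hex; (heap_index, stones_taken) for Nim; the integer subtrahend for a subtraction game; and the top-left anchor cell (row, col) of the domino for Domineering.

PV length from [.#../.#..]: 3 plies

ply 1, H at .#../.#.. | H02=+1→.###/.#..*; H12=+1→.#../.###
ply 2, V at .###/.#.. | V00=-1→####/##..*
ply 3, H at ####/##.. | H12=+1→####/####*
ply 4: ####/#### is terminal -1 (V); from .#../.#.. depth 8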